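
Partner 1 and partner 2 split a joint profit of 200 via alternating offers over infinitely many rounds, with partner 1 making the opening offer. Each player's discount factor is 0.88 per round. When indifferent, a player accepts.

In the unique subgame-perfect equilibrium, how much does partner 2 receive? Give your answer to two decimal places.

Let x be partner 1's share when partner 1 proposes and y be partner 2's share when partner 2 proposes.
Partner 2 accepts iff offered ≥ 0.88·y, so x = 200 − 0.88y. Symmetrically y = 200 − 0.88x.
Substituting: x = 200 − 0.88(200 − 0.88x), giving x(1 − 0.88·0.88) = 200(1 − 0.88).
So x = 200 × 0.12 / 0.2256 ≈ 106.3830, and partner 2 receives 200 − x ≈ 93.6170.

93.62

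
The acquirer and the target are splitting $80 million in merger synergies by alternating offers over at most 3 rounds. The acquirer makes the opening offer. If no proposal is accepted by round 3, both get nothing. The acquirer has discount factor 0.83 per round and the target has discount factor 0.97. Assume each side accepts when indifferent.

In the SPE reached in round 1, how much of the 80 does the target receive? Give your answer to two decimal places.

Round 3 (the acquirer proposes): rejection yields 0 for the target; the acquirer offers 0 and keeps 80.
Round 2 (the target proposes): the acquirer can get 80 next round, worth 0.83 × 80 = 66.4 now; the target offers that and keeps 13.6.
Round 1 (the acquirer proposes): the target can get 13.6 next round, worth 0.97 × 13.6 = 13.192 now; the acquirer offers that and keeps 66.808.

13.19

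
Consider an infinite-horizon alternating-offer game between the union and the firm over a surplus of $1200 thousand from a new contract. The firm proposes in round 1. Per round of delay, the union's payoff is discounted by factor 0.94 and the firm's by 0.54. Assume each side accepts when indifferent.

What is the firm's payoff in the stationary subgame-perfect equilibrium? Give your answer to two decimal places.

In a stationary SPE each proposer offers the other exactly their discounted continuation value.
If the firm keeps x when proposing and the union keeps y when proposing, then x = 1200 − 0.94y and y = 1200 − 0.54x.
Solving: x = 1200(1 − 0.94) / (1 − 0.54·0.94) = 72 / 0.4924 ≈ 146.2226.
The union gets 1200 − 146.2226 ≈ 1053.7774.

146.22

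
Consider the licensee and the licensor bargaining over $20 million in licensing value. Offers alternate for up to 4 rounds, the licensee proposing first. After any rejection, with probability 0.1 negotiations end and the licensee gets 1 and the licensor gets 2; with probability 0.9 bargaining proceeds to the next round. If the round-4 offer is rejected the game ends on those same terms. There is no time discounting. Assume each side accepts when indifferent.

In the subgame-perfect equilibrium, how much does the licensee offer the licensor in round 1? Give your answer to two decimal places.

15.92

Round 4 (the licensor proposes): the licensee gets 1 if talks fail, so the licensor offers 1 and keeps 19.
Round 3 (the licensee proposes): rejecting gives the licensor an expected 0.9 × 19 + 0.1 × 2 = 17.3. The licensee offers 17.3 and keeps 20 − 17.3 = 2.7.
Round 2 (the licensor proposes): rejecting gives the licensee an expected 0.9 × 2.7 + 0.1 × 1 = 2.53; the licensor offers that and keeps 17.47.
Round 1 (the licensee proposes): rejecting gives the licensor an expected 0.9 × 17.47 + 0.1 × 2 = 15.923; the licensee offers that and keeps 4.077.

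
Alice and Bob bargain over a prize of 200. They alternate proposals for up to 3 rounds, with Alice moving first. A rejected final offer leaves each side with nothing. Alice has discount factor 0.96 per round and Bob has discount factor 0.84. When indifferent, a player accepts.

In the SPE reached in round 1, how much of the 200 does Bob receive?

6.72

Round 3 (Alice proposes): rejection yields 0 for Bob; Alice offers 0 and keeps 200.
Round 2 (Bob proposes): Alice can get 200 next round, worth 0.96 × 200 = 192 now. Bob offers 192 and keeps 200 − 192 = 8.
Round 1 (Alice proposes): Bob can get 8 next round, worth 0.84 × 8 = 6.72 now. Alice offers 6.72 and keeps 200 − 6.72 = 193.28.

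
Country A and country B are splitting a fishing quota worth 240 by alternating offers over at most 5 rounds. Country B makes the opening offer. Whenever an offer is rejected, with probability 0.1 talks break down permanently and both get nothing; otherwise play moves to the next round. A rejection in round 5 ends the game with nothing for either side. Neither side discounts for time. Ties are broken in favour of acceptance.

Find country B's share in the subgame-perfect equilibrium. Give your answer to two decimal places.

Round 5 (country B proposes): country A will accept anything ≥ 0, so country B offers 0 and keeps 240.
Round 4 (country A proposes): rejecting gives country B an expected 0.9 × 240 = 216. Country A offers 216 and keeps 240 − 216 = 24.
Round 3 (country B proposes): rejecting gives country A an expected 0.9 × 24 = 21.6, so country B offers 21.6, keeping 218.4.
Round 2 (country A proposes): rejecting gives country B an expected 0.9 × 218.4 = 196.56, so country A offers 196.56, keeping 43.44.
Round 1 (country B proposes): rejecting gives country A an expected 0.9 × 43.44 = 39.096. Country B offers 39.096 and keeps 240 − 39.096 = 200.904.

200.90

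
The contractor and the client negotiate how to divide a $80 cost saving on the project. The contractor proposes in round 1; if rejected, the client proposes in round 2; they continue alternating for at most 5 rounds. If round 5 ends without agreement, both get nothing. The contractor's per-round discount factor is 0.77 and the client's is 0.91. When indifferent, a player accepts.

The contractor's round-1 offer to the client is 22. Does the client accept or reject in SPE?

Reject

Round 5 (the contractor proposes): rejection yields 0 for the client; the contractor offers 0 and keeps 80.
Round 4 (the client proposes): the contractor can get 80 next round, worth 0.77 × 80 = 61.6 now; the client offers that and keeps 18.4.
Round 3 (the contractor proposes): the client can get 18.4 next round, worth 0.91 × 18.4 = 16.744 now, so the contractor offers 16.744, keeping 63.256.
Round 2 (the client proposes): the contractor can get 63.256 next round, worth 0.77 × 63.256 = 48.70712 now. The client offers 48.70712 and keeps 80 − 48.70712 = 31.29288.
So by rejecting in round 1, the client gets 31.29288 next round, worth 0.91 × 31.29288 = 28.4765208 now.
Offer 22 < 28.4765208, so the client rejects.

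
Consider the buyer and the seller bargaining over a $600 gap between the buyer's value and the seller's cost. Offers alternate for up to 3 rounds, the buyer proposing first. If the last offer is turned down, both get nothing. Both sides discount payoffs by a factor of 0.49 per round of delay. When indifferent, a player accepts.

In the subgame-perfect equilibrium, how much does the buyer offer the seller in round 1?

Work backward from the last round.
Round 3 (the buyer proposes): the seller will accept anything ≥ 0, so the buyer offers 0 and keeps 600.
Round 2 (the seller proposes): the buyer can get 600 next round, worth 0.49 × 600 = 294 now, so the seller offers 294, keeping 306.
Round 1 (the buyer proposes): the seller can get 306 next round, worth 0.49 × 306 = 149.94 now, so the buyer offers 149.94, keeping 450.06.

149.94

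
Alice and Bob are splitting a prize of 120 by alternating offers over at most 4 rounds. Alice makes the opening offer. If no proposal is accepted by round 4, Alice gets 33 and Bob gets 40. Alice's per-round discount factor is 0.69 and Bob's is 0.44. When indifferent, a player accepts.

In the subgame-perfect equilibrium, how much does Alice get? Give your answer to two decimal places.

92.01

Round 4 (Bob proposes): Alice gets 33 if talks fail, so Bob offers 33 and keeps 87.
Round 3 (Alice proposes): Bob can get 87 next round, worth 0.44 × 87 = 38.28 now, so Alice offers 38.28, keeping 81.72.
Round 2 (Bob proposes): Alice can get 81.72 next round, worth 0.69 × 81.72 = 56.3868 now, so Bob offers 56.3868, keeping 63.6132.
Round 1 (Alice proposes): Bob can get 63.6132 next round, worth 0.44 × 63.6132 = 27.989808 now. Alice offers 27.989808 and keeps 120 − 27.989808 = 92.010192.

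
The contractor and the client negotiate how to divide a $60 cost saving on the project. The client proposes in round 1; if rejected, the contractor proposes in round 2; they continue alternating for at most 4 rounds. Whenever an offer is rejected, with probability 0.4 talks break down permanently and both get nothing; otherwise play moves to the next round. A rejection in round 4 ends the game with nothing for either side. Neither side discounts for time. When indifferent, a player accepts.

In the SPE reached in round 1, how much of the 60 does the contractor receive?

Round 4 (the contractor proposes): the client will accept anything ≥ 0, so the contractor offers 0 and keeps 60.
Round 3 (the client proposes): rejecting gives the contractor an expected 0.6 × 60 = 36, so the client offers 36, keeping 24.
Round 2 (the contractor proposes): rejecting gives the client an expected 0.6 × 24 = 14.4; the contractor offers that and keeps 45.6.
Round 1 (the client proposes): rejecting gives the contractor an expected 0.6 × 45.6 = 27.36, so the client offers 27.36, keeping 32.64.

27.36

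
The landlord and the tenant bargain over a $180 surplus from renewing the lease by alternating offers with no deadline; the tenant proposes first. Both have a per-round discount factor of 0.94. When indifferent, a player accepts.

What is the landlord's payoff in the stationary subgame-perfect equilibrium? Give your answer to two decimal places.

Let x be the tenant's share when the tenant proposes and y be the landlord's share when the landlord proposes.
The landlord accepts iff offered ≥ 0.94·y, so x = 180 − 0.94y. Symmetrically y = 180 − 0.94x.
Substituting: x = 180 − 0.94(180 − 0.94x), giving x(1 − 0.94·0.94) = 180(1 − 0.94).
So x = 180 × 0.06 / 0.1164 ≈ 92.7835, and the landlord receives 180 − x ≈ 87.2165.

87.22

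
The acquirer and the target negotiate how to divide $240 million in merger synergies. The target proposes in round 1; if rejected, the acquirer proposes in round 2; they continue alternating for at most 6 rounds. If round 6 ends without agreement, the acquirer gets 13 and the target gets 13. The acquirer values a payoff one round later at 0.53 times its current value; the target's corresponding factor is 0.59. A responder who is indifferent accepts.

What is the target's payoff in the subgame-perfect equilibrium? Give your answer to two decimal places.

159.78

Round 6 (the acquirer proposes): the target gets 13 if talks fail, so the acquirer offers 13 and keeps 227.
Round 5 (the target proposes): the acquirer can get 227 next round, worth 0.53 × 227 = 120.31 now; the target offers that and keeps 119.69.
Round 4 (the acquirer proposes): the target can get 119.69 next round, worth 0.59 × 119.69 = 70.6171 now, so the acquirer offers 70.6171, keeping 169.3829.
Round 3 (the target proposes): the acquirer can get 169.3829 next round, worth 0.53 × 169.3829 = 89.772937 now. The target offers 89.772937 and keeps 240 − 89.772937 = 150.227063.
Round 2 (the acquirer proposes): the target can get 150.227063 next round, worth 0.59 × 150.227063 = 88.63396717 now. The acquirer offers 88.63396717 and keeps 240 − 88.63396717 = 151.36603283.
Round 1 (the target proposes): the acquirer can get 151.36603283 next round, worth 0.53 × 151.36603283 = 80.2239973999 now; the target offers that and keeps 159.7760026001.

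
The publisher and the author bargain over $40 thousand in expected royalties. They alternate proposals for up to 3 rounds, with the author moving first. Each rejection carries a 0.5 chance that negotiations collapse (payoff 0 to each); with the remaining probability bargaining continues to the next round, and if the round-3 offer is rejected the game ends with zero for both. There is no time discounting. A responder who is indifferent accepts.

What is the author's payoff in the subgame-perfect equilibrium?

Round 3 (the author proposes): the publisher will accept anything ≥ 0, so the author offers 0 and keeps 40.
Round 2 (the publisher proposes): rejecting gives the author an expected 0.5 × 40 = 20, so the publisher offers 20, keeping 20.
Round 1 (the author proposes): rejecting gives the publisher an expected 0.5 × 20 = 10; the author offers that and keeps 30.

30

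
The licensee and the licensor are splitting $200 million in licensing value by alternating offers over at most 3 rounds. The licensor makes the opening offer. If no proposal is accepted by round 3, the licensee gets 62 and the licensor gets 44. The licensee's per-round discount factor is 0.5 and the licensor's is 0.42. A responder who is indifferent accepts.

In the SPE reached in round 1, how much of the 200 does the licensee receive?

Round 3 (the licensor proposes): the licensee gets 62 if talks fail, so the licensor offers 62 and keeps 138.
Round 2 (the licensee proposes): the licensor can get 138 next round, worth 0.42 × 138 = 57.96 now; the licensee offers that and keeps 142.04.
Round 1 (the licensor proposes): the licensee can get 142.04 next round, worth 0.5 × 142.04 = 71.02 now, so the licensor offers 71.02, keeping 128.98.

71.02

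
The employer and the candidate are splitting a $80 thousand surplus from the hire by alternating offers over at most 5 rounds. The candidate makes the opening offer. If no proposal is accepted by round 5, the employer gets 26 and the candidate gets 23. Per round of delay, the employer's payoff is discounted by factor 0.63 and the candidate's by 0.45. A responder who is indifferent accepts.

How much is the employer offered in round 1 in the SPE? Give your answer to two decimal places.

37.67

Round 5 (the candidate proposes): the employer gets 26 if talks fail, so the candidate offers 26 and keeps 54.
Round 4 (the employer proposes): the candidate can get 54 next round, worth 0.45 × 54 = 24.3 now; the employer offers that and keeps 55.7.
Round 3 (the candidate proposes): the employer can get 55.7 next round, worth 0.63 × 55.7 = 35.091 now, so the candidate offers 35.091, keeping 44.909.
Round 2 (the employer proposes): the candidate can get 44.909 next round, worth 0.45 × 44.909 = 20.20905 now; the employer offers that and keeps 59.79095.
Round 1 (the candidate proposes): the employer can get 59.79095 next round, worth 0.63 × 59.79095 = 37.6682985 now; the candidate offers that and keeps 42.3317015.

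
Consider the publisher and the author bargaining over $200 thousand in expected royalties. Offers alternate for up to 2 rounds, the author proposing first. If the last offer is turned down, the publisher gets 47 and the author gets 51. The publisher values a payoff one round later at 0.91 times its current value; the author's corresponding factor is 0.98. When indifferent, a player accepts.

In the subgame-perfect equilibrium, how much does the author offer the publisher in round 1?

By backward induction:
Round 2 (the publisher proposes): the author gets 51 if talks fail, so the publisher offers 51 and keeps 149.
Round 1 (the author proposes): the publisher can get 149 next round, worth 0.91 × 149 = 135.59 now, so the author offers 135.59, keeping 64.41.

135.59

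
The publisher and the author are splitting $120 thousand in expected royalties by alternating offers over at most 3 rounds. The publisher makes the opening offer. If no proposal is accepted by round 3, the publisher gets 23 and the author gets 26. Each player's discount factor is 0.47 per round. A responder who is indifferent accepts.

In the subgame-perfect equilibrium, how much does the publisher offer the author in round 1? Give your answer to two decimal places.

35.64

Round 3 (the publisher proposes): the author gets 26 if talks fail, so the publisher offers 26 and keeps 94.
Round 2 (the author proposes): the publisher can get 94 next round, worth 0.47 × 94 = 44.18 now. The author offers 44.18 and keeps 120 − 44.18 = 75.82.
Round 1 (the publisher proposes): the author can get 75.82 next round, worth 0.47 × 75.82 = 35.6354 now; the publisher offers that and keeps 84.3646.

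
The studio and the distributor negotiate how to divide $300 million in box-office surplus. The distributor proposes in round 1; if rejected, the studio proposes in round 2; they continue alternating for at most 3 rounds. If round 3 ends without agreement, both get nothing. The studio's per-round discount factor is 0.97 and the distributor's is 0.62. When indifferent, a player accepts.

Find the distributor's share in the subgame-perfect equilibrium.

189.42

Round 3 (the distributor proposes): the studio will accept anything ≥ 0, so the distributor offers 0 and keeps 300.
Round 2 (the studio proposes): the distributor can get 300 next round, worth 0.62 × 300 = 186 now. The studio offers 186 and keeps 300 − 186 = 114.
Round 1 (the distributor proposes): the studio can get 114 next round, worth 0.97 × 114 = 110.58 now, so the distributor offers 110.58, keeping 189.42.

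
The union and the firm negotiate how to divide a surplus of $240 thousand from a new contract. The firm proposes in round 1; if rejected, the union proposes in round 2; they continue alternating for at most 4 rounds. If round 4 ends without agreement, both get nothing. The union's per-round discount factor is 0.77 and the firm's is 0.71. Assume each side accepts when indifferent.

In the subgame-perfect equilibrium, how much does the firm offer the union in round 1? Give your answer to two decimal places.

Round 4 (the union proposes): rejection yields 0 for the firm; the union offers 0 and keeps 240.
Round 3 (the firm proposes): the union can get 240 next round, worth 0.77 × 240 = 184.8 now; the firm offers that and keeps 55.2.
Round 2 (the union proposes): the firm can get 55.2 next round, worth 0.71 × 55.2 = 39.192 now, so the union offers 39.192, keeping 200.808.
Round 1 (the firm proposes): the union can get 200.808 next round, worth 0.77 × 200.808 = 154.62216 now; the firm offers that and keeps 85.37784.

154.62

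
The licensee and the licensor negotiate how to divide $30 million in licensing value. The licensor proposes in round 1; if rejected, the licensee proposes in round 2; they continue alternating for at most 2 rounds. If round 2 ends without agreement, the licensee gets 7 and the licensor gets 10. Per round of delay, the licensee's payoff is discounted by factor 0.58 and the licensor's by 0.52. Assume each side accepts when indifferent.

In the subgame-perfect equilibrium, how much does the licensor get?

18.4

Work backward from the last round.
Round 2 (the licensee proposes): the licensor gets 10 if talks fail, so the licensee offers 10 and keeps 20.
Round 1 (the licensor proposes): the licensee can get 20 next round, worth 0.58 × 20 = 11.6 now. The licensor offers 11.6 and keeps 30 − 11.6 = 18.4.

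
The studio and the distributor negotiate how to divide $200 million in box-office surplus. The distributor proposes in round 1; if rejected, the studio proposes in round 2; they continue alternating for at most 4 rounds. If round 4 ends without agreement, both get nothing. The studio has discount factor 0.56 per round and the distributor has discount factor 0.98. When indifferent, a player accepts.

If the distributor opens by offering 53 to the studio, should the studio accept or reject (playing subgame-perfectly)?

Reject

Round 4 (the studio proposes): the distributor will accept anything ≥ 0, so the studio offers 0 and keeps 200.
Round 3 (the distributor proposes): the studio can get 200 next round, worth 0.56 × 200 = 112 now, so the distributor offers 112, keeping 88.
Round 2 (the studio proposes): the distributor can get 88 next round, worth 0.98 × 88 = 86.24 now; the studio offers that and keeps 113.76.
So by rejecting in round 1, the studio gets 113.76 next round, worth 0.56 × 113.76 = 63.7056 now.
Offer 53 < 63.7056, so the studio rejects.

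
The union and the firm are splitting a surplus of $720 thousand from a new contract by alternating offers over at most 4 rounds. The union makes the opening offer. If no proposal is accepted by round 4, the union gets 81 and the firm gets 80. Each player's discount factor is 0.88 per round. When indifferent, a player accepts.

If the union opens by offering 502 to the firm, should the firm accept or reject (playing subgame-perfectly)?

Work out the firm's continuation value if the offer is rejected.
Round 4 (the firm proposes): the union gets 81 if talks fail, so the firm offers 81 and keeps 639.
Round 3 (the union proposes): the firm can get 639 next round, worth 0.88 × 639 = 562.32 now. The union offers 562.32 and keeps 720 − 562.32 = 157.68.
Round 2 (the firm proposes): the union can get 157.68 next round, worth 0.88 × 157.68 = 138.7584 now; the firm offers that and keeps 581.2416.
So by rejecting in round 1, the firm gets 581.2416 next round, worth 0.88 × 581.2416 = 511.492608 now.
Offer 502 < 511.492608, so the firm rejects.

Reject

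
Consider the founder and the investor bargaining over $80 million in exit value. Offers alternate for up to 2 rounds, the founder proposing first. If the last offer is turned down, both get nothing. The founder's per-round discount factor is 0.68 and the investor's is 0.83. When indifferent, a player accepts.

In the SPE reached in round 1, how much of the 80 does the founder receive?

Round 2 (the investor proposes): the founder will accept anything ≥ 0, so the investor offers 0 and keeps 80.
Round 1 (the founder proposes): the investor can get 80 next round, worth 0.83 × 80 = 66.4 now. The founder offers 66.4 and keeps 80 − 66.4 = 13.6.

13.6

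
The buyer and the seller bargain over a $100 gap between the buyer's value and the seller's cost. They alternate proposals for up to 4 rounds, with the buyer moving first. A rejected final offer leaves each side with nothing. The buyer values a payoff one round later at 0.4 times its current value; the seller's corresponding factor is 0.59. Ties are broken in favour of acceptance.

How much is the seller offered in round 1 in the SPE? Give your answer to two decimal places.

Round 4 (the seller proposes): the buyer will accept anything ≥ 0, so the seller offers 0 and keeps 100.
Round 3 (the buyer proposes): the seller can get 100 next round, worth 0.59 × 100 = 59 now. The buyer offers 59 and keeps 100 − 59 = 41.
Round 2 (the seller proposes): the buyer can get 41 next round, worth 0.4 × 41 = 16.4 now; the seller offers that and keeps 83.6.
Round 1 (the buyer proposes): the seller can get 83.6 next round, worth 0.59 × 83.6 = 49.324 now. The buyer offers 49.324 and keeps 100 − 49.324 = 50.676.

49.32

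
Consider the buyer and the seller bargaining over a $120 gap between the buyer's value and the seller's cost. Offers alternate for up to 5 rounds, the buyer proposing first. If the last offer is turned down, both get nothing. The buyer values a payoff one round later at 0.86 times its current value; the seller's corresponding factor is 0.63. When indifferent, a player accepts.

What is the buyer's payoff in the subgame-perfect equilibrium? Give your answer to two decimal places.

103.68

By backward induction:
Round 5 (the buyer proposes): rejection yields 0 for the seller; the buyer offers 0 and keeps 120.
Round 4 (the seller proposes): the buyer can get 120 next round, worth 0.86 × 120 = 103.2 now; the seller offers that and keeps 16.8.
Round 3 (the buyer proposes): the seller can get 16.8 next round, worth 0.63 × 16.8 = 10.584 now; the buyer offers that and keeps 109.416.
Round 2 (the seller proposes): the buyer can get 109.416 next round, worth 0.86 × 109.416 = 94.09776 now; the seller offers that and keeps 25.90224.
Round 1 (the buyer proposes): the seller can get 25.90224 next round, worth 0.63 × 25.90224 = 16.3184112 now; the buyer offers that and keeps 103.6815888.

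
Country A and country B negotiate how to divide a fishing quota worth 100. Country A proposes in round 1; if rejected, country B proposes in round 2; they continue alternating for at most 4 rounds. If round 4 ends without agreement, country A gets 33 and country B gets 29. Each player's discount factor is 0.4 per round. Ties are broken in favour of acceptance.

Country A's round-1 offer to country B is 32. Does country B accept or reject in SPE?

Accept

Round 4 (country B proposes): country A gets 33 if talks fail, so country B offers 33 and keeps 67.
Round 3 (country A proposes): country B can get 67 next round, worth 0.4 × 67 = 26.8 now, so country A offers 26.8, keeping 73.2.
Round 2 (country B proposes): country A can get 73.2 next round, worth 0.4 × 73.2 = 29.28 now; country B offers that and keeps 70.72.
So by rejecting in round 1, country B gets 70.72 next round, worth 0.4 × 70.72 = 28.288 now.
Offer 32 ≥ 28.288, so country B accepts.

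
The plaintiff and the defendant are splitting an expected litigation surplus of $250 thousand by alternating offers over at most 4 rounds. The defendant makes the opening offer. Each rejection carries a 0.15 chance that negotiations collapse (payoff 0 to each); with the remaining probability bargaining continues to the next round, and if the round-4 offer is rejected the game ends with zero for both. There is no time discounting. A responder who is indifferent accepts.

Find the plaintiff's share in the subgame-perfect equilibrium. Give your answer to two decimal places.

Round 4 (the plaintiff proposes): rejection yields 0 for the defendant; the plaintiff offers 0 and keeps 250.
Round 3 (the defendant proposes): rejecting gives the plaintiff an expected 0.85 × 250 = 212.5, so the defendant offers 212.5, keeping 37.5.
Round 2 (the plaintiff proposes): rejecting gives the defendant an expected 0.85 × 37.5 = 31.875, so the plaintiff offers 31.875, keeping 218.125.
Round 1 (the defendant proposes): rejecting gives the plaintiff an expected 0.85 × 218.125 = 185.40625, so the defendant offers 185.40625, keeping 64.59375.

185.41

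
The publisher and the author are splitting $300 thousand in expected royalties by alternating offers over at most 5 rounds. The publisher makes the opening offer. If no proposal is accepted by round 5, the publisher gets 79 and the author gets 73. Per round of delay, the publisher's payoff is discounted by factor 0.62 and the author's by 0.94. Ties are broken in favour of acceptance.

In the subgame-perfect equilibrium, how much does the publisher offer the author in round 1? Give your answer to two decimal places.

194.41

Round 5 (the publisher proposes): the author gets 73 if talks fail, so the publisher offers 73 and keeps 227.
Round 4 (the author proposes): the publisher can get 227 next round, worth 0.62 × 227 = 140.74 now; the author offers that and keeps 159.26.
Round 3 (the publisher proposes): the author can get 159.26 next round, worth 0.94 × 159.26 = 149.7044 now. The publisher offers 149.7044 and keeps 300 − 149.7044 = 150.2956.
Round 2 (the author proposes): the publisher can get 150.2956 next round, worth 0.62 × 150.2956 = 93.183272 now, so the author offers 93.183272, keeping 206.816728.
Round 1 (the publisher proposes): the author can get 206.816728 next round, worth 0.94 × 206.816728 = 194.40772432 now. The publisher offers 194.40772432 and keeps 300 − 194.40772432 = 105.59227568.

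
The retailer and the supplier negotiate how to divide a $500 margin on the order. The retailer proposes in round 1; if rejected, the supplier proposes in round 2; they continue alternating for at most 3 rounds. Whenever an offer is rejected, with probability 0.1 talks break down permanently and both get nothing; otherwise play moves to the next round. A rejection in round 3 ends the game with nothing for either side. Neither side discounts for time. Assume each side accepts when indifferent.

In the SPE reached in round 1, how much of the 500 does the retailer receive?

455

Round 3 (the retailer proposes): the supplier will accept anything ≥ 0, so the retailer offers 0 and keeps 500.
Round 2 (the supplier proposes): rejecting gives the retailer an expected 0.9 × 500 = 450. The supplier offers 450 and keeps 500 − 450 = 50.
Round 1 (the retailer proposes): rejecting gives the supplier an expected 0.9 × 50 = 45. The retailer offers 45 and keeps 500 − 45 = 455.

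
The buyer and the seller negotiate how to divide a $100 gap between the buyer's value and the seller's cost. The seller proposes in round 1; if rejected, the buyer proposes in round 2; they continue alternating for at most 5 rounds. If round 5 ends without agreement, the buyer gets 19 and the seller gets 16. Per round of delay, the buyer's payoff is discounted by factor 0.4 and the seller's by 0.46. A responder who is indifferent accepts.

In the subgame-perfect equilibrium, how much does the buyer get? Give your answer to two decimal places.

Round 5 (the seller proposes): the buyer gets 19 if talks fail, so the seller offers 19 and keeps 81.
Round 4 (the buyer proposes): the seller can get 81 next round, worth 0.46 × 81 = 37.26 now, so the buyer offers 37.26, keeping 62.74.
Round 3 (the seller proposes): the buyer can get 62.74 next round, worth 0.4 × 62.74 = 25.096 now; the seller offers that and keeps 74.904.
Round 2 (the buyer proposes): the seller can get 74.904 next round, worth 0.46 × 74.904 = 34.45584 now, so the buyer offers 34.45584, keeping 65.54416.
Round 1 (the seller proposes): the buyer can get 65.54416 next round, worth 0.4 × 65.54416 = 26.217664 now, so the seller offers 26.217664, keeping 73.782336.

26.22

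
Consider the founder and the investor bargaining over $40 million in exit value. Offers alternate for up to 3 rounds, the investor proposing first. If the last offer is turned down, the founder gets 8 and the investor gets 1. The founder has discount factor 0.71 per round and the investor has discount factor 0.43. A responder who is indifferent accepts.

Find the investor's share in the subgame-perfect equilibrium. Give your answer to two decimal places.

Round 3 (the investor proposes): the founder gets 8 if talks fail, so the investor offers 8 and keeps 32.
Round 2 (the founder proposes): the investor can get 32 next round, worth 0.43 × 32 = 13.76 now. The founder offers 13.76 and keeps 40 − 13.76 = 26.24.
Round 1 (the investor proposes): the founder can get 26.24 next round, worth 0.71 × 26.24 = 18.6304 now; the investor offers that and keeps 21.3696.

21.37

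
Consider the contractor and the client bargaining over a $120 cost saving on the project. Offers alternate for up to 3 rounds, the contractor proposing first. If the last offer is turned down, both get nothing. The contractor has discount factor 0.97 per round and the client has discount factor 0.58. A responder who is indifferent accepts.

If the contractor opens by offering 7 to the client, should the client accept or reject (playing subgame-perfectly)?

Accept

Round 3 (the contractor proposes): rejection yields 0 for the client; the contractor offers 0 and keeps 120.
Round 2 (the client proposes): the contractor can get 120 next round, worth 0.97 × 120 = 116.4 now; the client offers that and keeps 3.6.
So by rejecting in round 1, the client gets 3.6 next round, worth 0.58 × 3.6 = 2.088 now.
Offer 7 ≥ 2.088, so the client accepts.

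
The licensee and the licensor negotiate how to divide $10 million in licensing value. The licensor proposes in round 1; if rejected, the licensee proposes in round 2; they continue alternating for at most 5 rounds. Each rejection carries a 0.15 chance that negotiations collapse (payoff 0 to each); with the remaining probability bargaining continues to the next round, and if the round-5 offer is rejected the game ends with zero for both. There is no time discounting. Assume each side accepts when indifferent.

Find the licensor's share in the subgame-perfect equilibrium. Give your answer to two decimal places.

Round 5 (the licensor proposes): rejection yields 0 for the licensee; the licensor offers 0 and keeps 10.
Round 4 (the licensee proposes): rejecting gives the licensor an expected 0.85 × 10 = 8.5; the licensee offers that and keeps 1.5.
Round 3 (the licensor proposes): rejecting gives the licensee an expected 0.85 × 1.5 = 1.275; the licensor offers that and keeps 8.725.
Round 2 (the licensee proposes): rejecting gives the licensor an expected 0.85 × 8.725 = 7.41625. The licensee offers 7.41625 and keeps 10 − 7.41625 = 2.58375.
Round 1 (the licensor proposes): rejecting gives the licensee an expected 0.85 × 2.58375 = 2.1961875, so the licensor offers 2.1961875, keeping 7.8038125.

7.80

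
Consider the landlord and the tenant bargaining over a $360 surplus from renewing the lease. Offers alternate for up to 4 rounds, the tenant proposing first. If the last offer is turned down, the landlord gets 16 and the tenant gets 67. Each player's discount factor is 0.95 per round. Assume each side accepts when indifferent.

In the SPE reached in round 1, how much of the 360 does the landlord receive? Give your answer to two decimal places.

268.31

Round 4 (the landlord proposes): the tenant gets 67 if talks fail, so the landlord offers 67 and keeps 293.
Round 3 (the tenant proposes): the landlord can get 293 next round, worth 0.95 × 293 = 278.35 now, so the tenant offers 278.35, keeping 81.65.
Round 2 (the landlord proposes): the tenant can get 81.65 next round, worth 0.95 × 81.65 = 77.5675 now. The landlord offers 77.5675 and keeps 360 − 77.5675 = 282.4325.
Round 1 (the tenant proposes): the landlord can get 282.4325 next round, worth 0.95 × 282.4325 = 268.310875 now, so the tenant offers 268.310875, keeping 91.689125.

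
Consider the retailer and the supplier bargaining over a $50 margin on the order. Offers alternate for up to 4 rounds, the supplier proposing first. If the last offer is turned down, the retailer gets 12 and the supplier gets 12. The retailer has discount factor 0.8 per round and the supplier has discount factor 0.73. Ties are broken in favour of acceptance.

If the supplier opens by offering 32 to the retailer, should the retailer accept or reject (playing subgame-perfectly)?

Accept

Round 4 (the retailer proposes): the supplier gets 12 if talks fail, so the retailer offers 12 and keeps 38.
Round 3 (the supplier proposes): the retailer can get 38 next round, worth 0.8 × 38 = 30.4 now; the supplier offers that and keeps 19.6.
Round 2 (the retailer proposes): the supplier can get 19.6 next round, worth 0.73 × 19.6 = 14.308 now. The retailer offers 14.308 and keeps 50 − 14.308 = 35.692.
So by rejecting in round 1, the retailer gets 35.692 next round, worth 0.8 × 35.692 = 28.5536 now.
Offer 32 ≥ 28.5536, so the retailer accepts.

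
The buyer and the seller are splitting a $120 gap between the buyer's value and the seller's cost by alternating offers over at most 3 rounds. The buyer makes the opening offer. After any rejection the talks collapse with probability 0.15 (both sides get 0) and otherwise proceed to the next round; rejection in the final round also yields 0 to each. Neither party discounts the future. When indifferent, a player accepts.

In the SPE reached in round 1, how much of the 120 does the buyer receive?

104.7

Round 3 (the buyer proposes): the seller will accept anything ≥ 0, so the buyer offers 0 and keeps 120.
Round 2 (the seller proposes): rejecting gives the buyer an expected 0.85 × 120 = 102, so the seller offers 102, keeping 18.
Round 1 (the buyer proposes): rejecting gives the seller an expected 0.85 × 18 = 15.3, so the buyer offers 15.3, keeping 104.7.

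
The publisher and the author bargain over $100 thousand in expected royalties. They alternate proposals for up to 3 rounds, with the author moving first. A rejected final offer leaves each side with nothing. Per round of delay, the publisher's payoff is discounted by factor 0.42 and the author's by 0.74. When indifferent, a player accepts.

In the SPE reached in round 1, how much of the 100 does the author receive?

Round 3 (the author proposes): the publisher will accept anything ≥ 0, so the author offers 0 and keeps 100.
Round 2 (the publisher proposes): the author can get 100 next round, worth 0.74 × 100 = 74 now. The publisher offers 74 and keeps 100 − 74 = 26.
Round 1 (the author proposes): the publisher can get 26 next round, worth 0.42 × 26 = 10.92 now; the author offers that and keeps 89.08.

89.08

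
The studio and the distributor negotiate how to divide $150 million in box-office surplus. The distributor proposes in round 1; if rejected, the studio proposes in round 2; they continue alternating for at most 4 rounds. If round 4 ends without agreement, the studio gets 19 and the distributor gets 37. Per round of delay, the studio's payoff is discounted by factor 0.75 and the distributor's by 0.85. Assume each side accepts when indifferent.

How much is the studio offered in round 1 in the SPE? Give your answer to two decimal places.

70.90

Round 4 (the studio proposes): the distributor gets 37 if talks fail, so the studio offers 37 and keeps 113.
Round 3 (the distributor proposes): the studio can get 113 next round, worth 0.75 × 113 = 84.75 now, so the distributor offers 84.75, keeping 65.25.
Round 2 (the studio proposes): the distributor can get 65.25 next round, worth 0.85 × 65.25 = 55.4625 now, so the studio offers 55.4625, keeping 94.5375.
Round 1 (the distributor proposes): the studio can get 94.5375 next round, worth 0.75 × 94.5375 = 70.903125 now, so the distributor offers 70.903125, keeping 79.096875.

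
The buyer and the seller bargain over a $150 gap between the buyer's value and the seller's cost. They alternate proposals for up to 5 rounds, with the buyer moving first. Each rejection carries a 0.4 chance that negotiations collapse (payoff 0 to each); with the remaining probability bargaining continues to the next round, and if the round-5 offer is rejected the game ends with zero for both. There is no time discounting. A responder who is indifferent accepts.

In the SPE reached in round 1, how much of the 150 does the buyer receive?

101.04

Round 5 (the buyer proposes): rejection yields 0 for the seller; the buyer offers 0 and keeps 150.
Round 4 (the seller proposes): rejecting gives the buyer an expected 0.6 × 150 = 90, so the seller offers 90, keeping 60.
Round 3 (the buyer proposes): rejecting gives the seller an expected 0.6 × 60 = 36. The buyer offers 36 and keeps 150 − 36 = 114.
Round 2 (the seller proposes): rejecting gives the buyer an expected 0.6 × 114 = 68.4; the seller offers that and keeps 81.6.
Round 1 (the buyer proposes): rejecting gives the seller an expected 0.6 × 81.6 = 48.96. The buyer offers 48.96 and keeps 150 − 48.96 = 101.04.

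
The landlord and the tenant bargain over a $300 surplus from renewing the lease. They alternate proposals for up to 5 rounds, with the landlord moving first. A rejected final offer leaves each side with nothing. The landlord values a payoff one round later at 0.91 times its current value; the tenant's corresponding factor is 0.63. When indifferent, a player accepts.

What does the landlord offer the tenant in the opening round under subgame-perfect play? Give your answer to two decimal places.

Round 5 (the landlord proposes): rejection yields 0 for the tenant; the landlord offers 0 and keeps 300.
Round 4 (the tenant proposes): the landlord can get 300 next round, worth 0.91 × 300 = 273 now; the tenant offers that and keeps 27.
Round 3 (the landlord proposes): the tenant can get 27 next round, worth 0.63 × 27 = 17.01 now. The landlord offers 17.01 and keeps 300 − 17.01 = 282.99.
Round 2 (the tenant proposes): the landlord can get 282.99 next round, worth 0.91 × 282.99 = 257.5209 now, so the tenant offers 257.5209, keeping 42.4791.
Round 1 (the landlord proposes): the tenant can get 42.4791 next round, worth 0.63 × 42.4791 = 26.761833 now. The landlord offers 26.761833 and keeps 300 − 26.761833 = 273.238167.

26.76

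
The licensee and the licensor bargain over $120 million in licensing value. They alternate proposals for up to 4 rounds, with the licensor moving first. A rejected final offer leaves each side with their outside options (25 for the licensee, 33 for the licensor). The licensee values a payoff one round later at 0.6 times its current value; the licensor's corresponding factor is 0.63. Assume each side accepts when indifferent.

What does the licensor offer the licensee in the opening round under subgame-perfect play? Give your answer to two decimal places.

46.37

Work backward from the last round.
Round 4 (the licensee proposes): the licensor gets 33 if talks fail, so the licensee offers 33 and keeps 87.
Round 3 (the licensor proposes): the licensee can get 87 next round, worth 0.6 × 87 = 52.2 now. The licensor offers 52.2 and keeps 120 − 52.2 = 67.8.
Round 2 (the licensee proposes): the licensor can get 67.8 next round, worth 0.63 × 67.8 = 42.714 now, so the licensee offers 42.714, keeping 77.286.
Round 1 (the licensor proposes): the licensee can get 77.286 next round, worth 0.6 × 77.286 = 46.3716 now; the licensor offers that and keeps 73.6284.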